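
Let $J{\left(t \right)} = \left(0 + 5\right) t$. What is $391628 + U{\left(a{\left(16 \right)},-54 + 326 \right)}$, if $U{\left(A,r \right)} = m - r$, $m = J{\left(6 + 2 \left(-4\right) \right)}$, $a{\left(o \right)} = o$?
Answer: $391346$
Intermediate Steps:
$J{\left(t \right)} = 5 t$
$m = -10$ ($m = 5 \left(6 + 2 \left(-4\right)\right) = 5 \left(6 - 8\right) = 5 \left(-2\right) = -10$)
$U{\left(A,r \right)} = -10 - r$
$391628 + U{\left(a{\left(16 \right)},-54 + 326 \right)} = 391628 - 282 = 391346$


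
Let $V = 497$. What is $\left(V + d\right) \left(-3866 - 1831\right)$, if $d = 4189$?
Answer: $-26696142$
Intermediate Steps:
$\left(V + d\right) \left(-3866 - 1831\right) = \left(497 + 4189\right) \left(-3866 - 1831\right) = 4686 \left(-5697\right) = -26696142$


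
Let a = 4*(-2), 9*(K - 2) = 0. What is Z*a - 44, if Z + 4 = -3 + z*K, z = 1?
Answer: -4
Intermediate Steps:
K = 2 (K = 2 + (⅑)*0 = 2 + 0 = 2)
a = -8
Z = -5 (Z = -4 + (-3 + 1*2) = -4 + (-3 + 2) = -4 - 1 = -5)
Z*a - 44 = -5*(-8) - 44 = 40 - 44 = -4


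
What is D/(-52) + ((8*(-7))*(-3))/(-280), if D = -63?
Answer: 159/260 ≈ 0.61154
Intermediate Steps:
D/(-52) + ((8*(-7))*(-3))/(-280) = -63/(-52) + ((8*(-7))*(-3))/(-280) = -63*(-1/52) - 56*(-3)*(-1/280) = 63/52 + 168*(-1/280) = 63/52 - ⅗ = 159/260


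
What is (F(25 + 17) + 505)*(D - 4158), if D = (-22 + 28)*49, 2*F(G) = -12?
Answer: -1928136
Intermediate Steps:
F(G) = -6 (F(G) = (1/2)*(-12) = -6)
D = 294 (D = 6*49 = 294)
(F(25 + 17) + 505)*(D - 4158) = (-6 + 505)*(294 - 4158) = 499*(-3864) = -1928136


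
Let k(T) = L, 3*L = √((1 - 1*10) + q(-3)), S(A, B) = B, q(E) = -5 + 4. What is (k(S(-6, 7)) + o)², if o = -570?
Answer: (1710 - I*√10)²/9 ≈ 3.249e+5 - 1201.7*I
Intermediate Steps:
q(E) = -1
L = I*√10/3 (L = √((1 - 1*10) - 1)/3 = √((1 - 10) - 1)/3 = √(-9 - 1)/3 = √(-10)/3 = (I*√10)/3 = I*√10/3 ≈ 1.0541*I)
k(T) = I*√10/3
(k(S(-6, 7)) + o)² = (I*√10/3 - 570)² = (-570 + I*√10/3)²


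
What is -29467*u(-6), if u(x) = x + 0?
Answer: 176802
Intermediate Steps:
u(x) = x
-29467*u(-6) = -29467*(-6) = 176802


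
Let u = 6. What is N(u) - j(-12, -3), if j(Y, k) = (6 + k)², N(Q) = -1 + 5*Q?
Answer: 20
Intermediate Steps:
N(u) - j(-12, -3) = (-1 + 5*6) - (6 - 3)² = (-1 + 30) - 1*3² = 29 - 1*9 = 29 - 9 = 20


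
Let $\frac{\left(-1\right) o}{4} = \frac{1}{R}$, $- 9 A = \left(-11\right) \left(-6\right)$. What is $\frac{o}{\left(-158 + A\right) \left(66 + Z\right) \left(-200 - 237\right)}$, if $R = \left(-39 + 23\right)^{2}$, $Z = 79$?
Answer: $- \frac{3}{2011458560} \approx -1.4915 \cdot 10^{-9}$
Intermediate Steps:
$R = 256$ ($R = \left(-16\right)^{2} = 256$)
$A = - \frac{22}{3}$ ($A = - \frac{\left(-11\right) \left(-6\right)}{9} = \left(- \frac{1}{9}\right) 66 = - \frac{22}{3} \approx -7.3333$)
$o = - \frac{1}{64}$ ($o = - \frac{4}{256} = \left(-4\right) \frac{1}{256} = - \frac{1}{64} \approx -0.015625$)
$\frac{o}{\left(-158 + A\right) \left(66 + Z\right) \left(-200 - 237\right)} = - \frac{1}{64 \left(-158 - \frac{22}{3}\right) \left(66 + 79\right) \left(-200 - 237\right)} = - \frac{1}{64 \left(- \frac{496}{3}\right) 145 \left(-437\right)} = - \frac{1}{64 \left(\left(- \frac{71920}{3}\right) \left(-437\right)\right)} = - \frac{1}{64 \cdot \frac{31429040}{3}} = \left(- \frac{1}{64}\right) \frac{3}{31429040} = - \frac{3}{2011458560}$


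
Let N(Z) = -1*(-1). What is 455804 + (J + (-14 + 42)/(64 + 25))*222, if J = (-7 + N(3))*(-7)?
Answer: 41402608/89 ≈ 4.6520e+5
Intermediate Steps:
N(Z) = 1
J = 42 (J = (-7 + 1)*(-7) = -6*(-7) = 42)
455804 + (J + (-14 + 42)/(64 + 25))*222 = 455804 + (42 + (-14 + 42)/(64 + 25))*222 = 455804 + (42 + 28/89)*222 = 455804 + (3766/89)*222 = 455804 + 836052/89 = 41402608/89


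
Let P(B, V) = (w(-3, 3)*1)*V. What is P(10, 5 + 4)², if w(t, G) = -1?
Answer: 81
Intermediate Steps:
P(B, V) = -V (P(B, V) = (-1*1)*V = -V)
P(10, 5 + 4)² = (-(5 + 4))² = (-1*9)² = (-9)² = 81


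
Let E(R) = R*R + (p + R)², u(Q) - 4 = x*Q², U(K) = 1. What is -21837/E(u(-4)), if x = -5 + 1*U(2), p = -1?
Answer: -21837/7321 ≈ -2.9828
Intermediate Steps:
x = -4 (x = -5 + 1*1 = -5 + 1 = -4)
u(Q) = 4 - 4*Q²
E(R) = R² + (-1 + R)² (E(R) = R*R + (-1 + R)² = R² + (-1 + R)²)
-21837/E(u(-4)) = -21837/((4 - 4*(-4)²)² + (-1 + (4 - 4*(-4)²))²) = -21837/((4 - 4*16)² + (-1 + (4 - 4*16))²) = -21837/((4 - 64)² + (-1 + (4 - 64))²) = -21837/((-60)² + (-1 - 60)²) = -21837/(3600 + (-61)²) = -21837/(3600 + 3721) = -21837/7321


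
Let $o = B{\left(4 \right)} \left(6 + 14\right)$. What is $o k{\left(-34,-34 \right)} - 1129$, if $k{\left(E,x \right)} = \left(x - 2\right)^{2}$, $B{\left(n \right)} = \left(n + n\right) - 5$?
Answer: $76631$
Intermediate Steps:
$B{\left(n \right)} = -5 + 2 n$ ($B{\left(n \right)} = 2 n - 5 = -5 + 2 n$)
$o = 60$ ($o = \left(-5 + 2 \cdot 4\right) \left(6 + 14\right) = \left(-5 + 8\right) 20 = 3 \cdot 20 = 60$)
$k{\left(E,x \right)} = \left(-2 + x\right)^{2}$
$o k{\left(-34,-34 \right)} - 1129 = 60 \left(-2 - 34\right)^{2} - 1129 = 60 \left(-36\right)^{2} - 1129 = 60 \cdot 1296 - 1129 = 77760 - 1129 = 76631$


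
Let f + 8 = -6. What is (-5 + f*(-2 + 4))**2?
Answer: 1089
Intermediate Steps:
f = -14 (f = -8 - 6 = -14)
(-5 + f*(-2 + 4))**2 = (-5 - 14*(-2 + 4))**2 = (-5 - 14*2)**2 = (-5 - 28)**2 = (-33)**2 = 1089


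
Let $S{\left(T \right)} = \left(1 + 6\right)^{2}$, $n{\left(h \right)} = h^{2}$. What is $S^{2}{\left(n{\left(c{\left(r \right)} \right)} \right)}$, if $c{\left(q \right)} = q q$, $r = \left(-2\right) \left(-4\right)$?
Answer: $2401$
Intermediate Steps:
$r = 8$
$c{\left(q \right)} = q^{2}$
$S{\left(T \right)} = 49$ ($S{\left(T \right)} = 7^{2} = 49$)
$S^{2}{\left(n{\left(c{\left(r \right)} \right)} \right)} = 49^{2} = 2401$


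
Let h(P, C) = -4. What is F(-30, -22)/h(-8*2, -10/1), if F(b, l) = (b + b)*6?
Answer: 90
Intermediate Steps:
F(b, l) = 12*b (F(b, l) = (2*b)*6 = 12*b)
F(-30, -22)/h(-8*2, -10/1) = (12*(-30))/(-4) = -360*(-1/4) = 90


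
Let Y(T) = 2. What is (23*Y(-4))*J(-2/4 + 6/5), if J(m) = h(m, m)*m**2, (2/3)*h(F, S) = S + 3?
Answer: 125097/1000 ≈ 125.10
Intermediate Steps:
h(F, S) = 9/2 + 3*S/2 (h(F, S) = 3*(S + 3)/2 = 3*(3 + S)/2 = 9/2 + 3*S/2)
J(m) = m**2*(9/2 + 3*m/2) (J(m) = (9/2 + 3*m/2)*m**2 = m**2*(9/2 + 3*m/2))
(23*Y(-4))*J(-2/4 + 6/5) = (23*2)*(3*(-2/4 + 6/5)**2*(3 + (-2/4 + 6/5))/2) = 46*(3*(-2*1/4 + 6*(1/5))**2*(3 + (-2*1/4 + 6*(1/5)))/2) = 46*(3*(-1/2 + 6/5)**2*(3 + (-1/2 + 6/5))/2) = 46*(3*(7/10)**2*(3 + 7/10)/2) = 46*((3/2)*(49/100)*(37/10)) = 46*(5439/2000) = 125097/1000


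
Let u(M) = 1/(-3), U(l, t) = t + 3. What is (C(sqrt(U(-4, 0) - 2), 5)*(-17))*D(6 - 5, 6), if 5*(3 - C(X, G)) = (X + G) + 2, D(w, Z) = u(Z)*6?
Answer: 238/5 ≈ 47.600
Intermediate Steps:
U(l, t) = 3 + t
u(M) = -1/3
D(w, Z) = -2 (D(w, Z) = -1/3*6 = -2)
C(X, G) = 13/5 - G/5 - X/5 (C(X, G) = 3 - ((X + G) + 2)/5 = 3 - ((G + X) + 2)/5 = 3 - (2 + G + X)/5 = 3 + (-2/5 - G/5 - X/5) = 13/5 - G/5 - X/5)
(C(sqrt(U(-4, 0) - 2), 5)*(-17))*D(6 - 5, 6) = ((13/5 - 1/5*5 - sqrt((3 + 0) - 2)/5)*(-17))*(-2) = ((13/5 - 1 - sqrt(3 - 2)/5)*(-17))*(-2) = ((13/5 - 1 - sqrt(1)/5)*(-17))*(-2) = ((13/5 - 1 - 1/5*1)*(-17))*(-2) = ((13/5 - 1 - 1/5)*(-17))*(-2) = ((7/5)*(-17))*(-2) = -119/5*(-2) = 238/5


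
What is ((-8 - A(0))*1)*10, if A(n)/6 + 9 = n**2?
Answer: 460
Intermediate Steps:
A(n) = -54 + 6*n**2
((-8 - A(0))*1)*10 = ((-8 - (-54 + 6*0**2))*1)*10 = ((-8 - (-54 + 6*0))*1)*10 = ((-8 - (-54 + 0))*1)*10 = ((-8 - 1*(-54))*1)*10 = ((-8 + 54)*1)*10 = (46*1)*10 = 46*10 = 460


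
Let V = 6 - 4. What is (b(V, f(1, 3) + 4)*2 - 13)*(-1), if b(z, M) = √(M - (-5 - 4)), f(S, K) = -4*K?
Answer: 11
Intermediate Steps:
V = 2
b(z, M) = √(9 + M) (b(z, M) = √(M - 1*(-9)) = √(M + 9) = √(9 + M))
(b(V, f(1, 3) + 4)*2 - 13)*(-1) = (√(9 + (-4*3 + 4))*2 - 13)*(-1) = (√(9 + (-12 + 4))*2 - 13)*(-1) = (√(9 - 8)*2 - 13)*(-1) = (√1*2 - 13)*(-1) = (1*2 - 13)*(-1) = (2 - 13)*(-1) = -11*(-1) = 11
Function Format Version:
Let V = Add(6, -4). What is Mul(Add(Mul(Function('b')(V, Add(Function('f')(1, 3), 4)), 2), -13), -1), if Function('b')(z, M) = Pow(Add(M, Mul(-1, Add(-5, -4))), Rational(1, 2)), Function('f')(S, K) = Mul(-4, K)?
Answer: 11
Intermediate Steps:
V = 2
Function('b')(z, M) = Pow(Add(9, M), Rational(1, 2)) (Function('b')(z, M) = Pow(Add(M, Mul(-1, -9)), Rational(1, 2)) = Pow(Add(M, 9), Rational(1, 2)) = Pow(Add(9, M), Rational(1, 2)))
Mul(Add(Mul(Function('b')(V, Add(Function('f')(1, 3), 4)), 2), -13), -1) = Mul(Add(Mul(Pow(Add(9, Add(Mul(-4, 3), 4)), Rational(1, 2)), 2), -13), -1) = Mul(Add(Mul(Pow(Add(9, Add(-12, 4)), Rational(1, 2)), 2), -13), -1) = Mul(Add(Mul(Pow(Add(9, -8), Rational(1, 2)), 2), -13), -1) = Mul(Add(Mul(Pow(1, Rational(1, 2)), 2), -13), -1) = Mul(Add(Mul(1, 2), -13), -1) = Mul(Add(2, -13), -1) = Mul(-11, -1) = 11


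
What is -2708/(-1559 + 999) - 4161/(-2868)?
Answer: 52587/8365 ≈ 6.2866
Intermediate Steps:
-2708/(-1559 + 999) - 4161/(-2868) = -2708/(-560) - 4161*(-1/2868) = -2708*(-1/560) + 1387/956 = 677/140 + 1387/956 = 52587/8365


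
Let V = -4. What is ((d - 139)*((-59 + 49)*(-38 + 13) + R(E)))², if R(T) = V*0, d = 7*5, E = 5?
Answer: 676000000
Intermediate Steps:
d = 35
R(T) = 0 (R(T) = -4*0 = 0)
((d - 139)*((-59 + 49)*(-38 + 13) + R(E)))² = ((35 - 139)*((-59 + 49)*(-38 + 13) + 0))² = (-104*(-10*(-25) + 0))² = (-104*(250 + 0))² = (-104*250)² = (-26000)² = 676000000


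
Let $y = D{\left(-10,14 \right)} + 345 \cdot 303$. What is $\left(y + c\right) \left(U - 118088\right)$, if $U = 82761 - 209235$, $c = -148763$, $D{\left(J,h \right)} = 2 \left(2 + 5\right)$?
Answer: $10813064268$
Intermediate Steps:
$D{\left(J,h \right)} = 14$ ($D{\left(J,h \right)} = 2 \cdot 7 = 14$)
$U = -126474$ ($U = 82761 - 209235 = -126474$)
$y = 104549$ ($y = 14 + 345 \cdot 303 = 14 + 104535 = 104549$)
$\left(y + c\right) \left(U - 118088\right) = \left(104549 - 148763\right) \left(-126474 - 118088\right) = \left(-44214\right) \left(-244562\right) = 10813064268$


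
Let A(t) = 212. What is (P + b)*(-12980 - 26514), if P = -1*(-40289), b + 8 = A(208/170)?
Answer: -1599230542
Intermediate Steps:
b = 204 (b = -8 + 212 = 204)
P = 40289
(P + b)*(-12980 - 26514) = (40289 + 204)*(-12980 - 26514) = 40493*(-39494) = -1599230542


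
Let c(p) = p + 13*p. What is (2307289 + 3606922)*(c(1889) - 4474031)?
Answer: -26303956130435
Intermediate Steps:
c(p) = 14*p
(2307289 + 3606922)*(c(1889) - 4474031) = (2307289 + 3606922)*(14*1889 - 4474031) = 5914211*(26446 - 4474031) = 5914211*(-4447585) = -26303956130435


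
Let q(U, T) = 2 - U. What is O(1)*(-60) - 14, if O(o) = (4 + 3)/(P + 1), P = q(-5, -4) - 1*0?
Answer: -133/2 ≈ -66.500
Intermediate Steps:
P = 7 (P = (2 - 1*(-5)) - 1*0 = (2 + 5) + 0 = 7 + 0 = 7)
O(o) = 7/8 (O(o) = (4 + 3)/(7 + 1) = 7/8)
O(1)*(-60) - 14 = (7/8)*(-60) - 14 = -105/2 - 14 = -133/2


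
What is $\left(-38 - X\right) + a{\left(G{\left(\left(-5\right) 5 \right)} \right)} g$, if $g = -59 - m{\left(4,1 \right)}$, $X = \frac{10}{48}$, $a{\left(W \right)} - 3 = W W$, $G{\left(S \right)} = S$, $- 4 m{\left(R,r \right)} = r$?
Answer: $- \frac{886397}{24} \approx -36933.0$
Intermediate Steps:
$m{\left(R,r \right)} = - \frac{r}{4}$
$a{\left(W \right)} = 3 + W^{2}$ ($a{\left(W \right)} = 3 + W W = 3 + W^{2}$)
$X = \frac{5}{24}$ ($X = 10 \cdot \frac{1}{48} = \frac{5}{24} \approx 0.20833$)
$g = - \frac{235}{4}$ ($g = -59 - \left(- \frac{1}{4}\right) 1 = -59 - - \frac{1}{4} = -59 + \frac{1}{4} = - \frac{235}{4} \approx -58.75$)
$\left(-38 - X\right) + a{\left(G{\left(\left(-5\right) 5 \right)} \right)} g = \left(-38 - \frac{5}{24}\right) + \left(3 + \left(\left(-5\right) 5\right)^{2}\right) \left(- \frac{235}{4}\right) = \left(-38 - \frac{5}{24}\right) + \left(3 + \left(-25\right)^{2}\right) \left(- \frac{235}{4}\right) = - \frac{917}{24} + \left(3 + 625\right) \left(- \frac{235}{4}\right) = - \frac{917}{24} + 628 \left(- \frac{235}{4}\right) = - \frac{917}{24} - 36895 = - \frac{886397}{24}$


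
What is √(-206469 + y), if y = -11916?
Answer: 3*I*√24265 ≈ 467.32*I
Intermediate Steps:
√(-206469 + y) = √(-206469 - 11916) = √(-218385) = 3*I*√24265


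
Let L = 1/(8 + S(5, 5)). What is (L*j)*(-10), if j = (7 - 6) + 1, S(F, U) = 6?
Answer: -10/7 ≈ -1.4286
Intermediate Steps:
j = 2 (j = 1 + 1 = 2)
L = 1/14 (L = 1/(8 + 6) = 1/14 ≈ 0.071429)
(L*j)*(-10) = ((1/14)*2)*(-10) = (⅐)*(-10) = -10/7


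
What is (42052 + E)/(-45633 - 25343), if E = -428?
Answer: -5203/8872 ≈ -0.58645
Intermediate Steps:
(42052 + E)/(-45633 - 25343) = (42052 - 428)/(-45633 - 25343) = 41624/(-70976) = 41624*(-1/70976) = -5203/8872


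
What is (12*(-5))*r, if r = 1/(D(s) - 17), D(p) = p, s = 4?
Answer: 60/13 ≈ 4.6154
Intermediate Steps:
r = -1/13 (r = 1/(4 - 17) = 1/(-13) = -1/13 ≈ -0.076923)
(12*(-5))*r = (12*(-5))*(-1/13) = -60*(-1/13) = 60/13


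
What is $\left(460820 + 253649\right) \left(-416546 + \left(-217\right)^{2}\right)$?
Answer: $-263965573333$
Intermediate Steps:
$\left(460820 + 253649\right) \left(-416546 + \left(-217\right)^{2}\right) = 714469 \left(-416546 + 47089\right) = 714469 \left(-369457\right) = -263965573333$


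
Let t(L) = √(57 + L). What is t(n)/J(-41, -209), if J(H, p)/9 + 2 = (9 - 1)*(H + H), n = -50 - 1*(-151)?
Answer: -√158/5922 ≈ -0.0021226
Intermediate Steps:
n = 101 (n = -50 + 151 = 101)
J(H, p) = -18 + 144*H (J(H, p) = -18 + 9*((9 - 1)*(H + H)) = -18 + 9*(8*(2*H)) = -18 + 9*(16*H) = -18 + 144*H)
t(n)/J(-41, -209) = √(57 + 101)/(-18 + 144*(-41)) = √158/(-18 - 5904) = √158/(-5922) = √158*(-1/5922) = -√158/5922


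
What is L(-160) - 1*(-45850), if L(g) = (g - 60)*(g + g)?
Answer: 116250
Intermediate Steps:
L(g) = 2*g*(-60 + g) (L(g) = (-60 + g)*(2*g) = 2*g*(-60 + g))
L(-160) - 1*(-45850) = 2*(-160)*(-60 - 160) - 1*(-45850) = 2*(-160)*(-220) + 45850 = 70400 + 45850 = 116250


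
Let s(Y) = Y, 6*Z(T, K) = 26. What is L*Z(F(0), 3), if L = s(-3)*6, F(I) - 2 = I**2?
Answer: -78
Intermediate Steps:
F(I) = 2 + I**2
Z(T, K) = 13/3 (Z(T, K) = (1/6)*26 = 13/3)
L = -18 (L = -3*6 = -18)
L*Z(F(0), 3) = -18*13/3 = -78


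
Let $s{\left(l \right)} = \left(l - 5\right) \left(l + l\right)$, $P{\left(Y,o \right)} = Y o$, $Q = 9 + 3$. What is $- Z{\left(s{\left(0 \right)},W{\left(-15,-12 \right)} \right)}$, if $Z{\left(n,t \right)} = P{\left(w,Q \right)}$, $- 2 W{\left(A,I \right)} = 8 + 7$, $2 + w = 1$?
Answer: $12$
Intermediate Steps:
$w = -1$ ($w = -2 + 1 = -1$)
$W{\left(A,I \right)} = - \frac{15}{2}$ ($W{\left(A,I \right)} = - \frac{8 + 7}{2} = \left(- \frac{1}{2}\right) 15 = - \frac{15}{2}$)
$Q = 12$
$s{\left(l \right)} = 2 l \left(-5 + l\right)$ ($s{\left(l \right)} = \left(-5 + l\right) 2 l = 2 l \left(-5 + l\right)$)
$Z{\left(n,t \right)} = -12$ ($Z{\left(n,t \right)} = \left(-1\right) 12 = -12$)
$- Z{\left(s{\left(0 \right)},W{\left(-15,-12 \right)} \right)} = \left(-1\right) \left(-12\right) = 12$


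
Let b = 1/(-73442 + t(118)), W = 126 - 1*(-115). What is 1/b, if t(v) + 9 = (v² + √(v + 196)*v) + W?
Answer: -59286 + 118*√314 ≈ -57195.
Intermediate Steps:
W = 241 (W = 126 + 115 = 241)
t(v) = 232 + v² + v*√(196 + v) (t(v) = -9 + ((v² + √(v + 196)*v) + 241) = -9 + ((v² + √(196 + v)*v) + 241) = -9 + ((v² + v*√(196 + v)) + 241) = -9 + (241 + v² + v*√(196 + v)) = 232 + v² + v*√(196 + v))
b = 1/(-59286 + 118*√314) (b = 1/(-73442 + (232 + 118² + 118*√(196 + 118))) = 1/(-73442 + (232 + 13924 + 118*√314)) = 1/(-73442 + (14156 + 118*√314)) = 1/(-59286 + 118*√314) ≈ -1.7484e-5)
1/b = 1/(-29643/1755228830 - 59*√314/1755228830)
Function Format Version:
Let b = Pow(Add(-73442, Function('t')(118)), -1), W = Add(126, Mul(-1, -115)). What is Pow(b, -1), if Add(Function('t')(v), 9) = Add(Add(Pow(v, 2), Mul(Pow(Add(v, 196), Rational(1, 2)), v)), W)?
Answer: Add(-59286, Mul(118, Pow(314, Rational(1, 2)))) ≈ -57195.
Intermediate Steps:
W = 241 (W = Add(126, 115) = 241)
Function('t')(v) = Add(232, Pow(v, 2), Mul(v, Pow(Add(196, v), Rational(1, 2)))) (Function('t')(v) = Add(-9, Add(Add(Pow(v, 2), Mul(Pow(Add(v, 196), Rational(1, 2)), v)), 241)) = Add(-9, Add(Add(Pow(v, 2), Mul(Pow(Add(196, v), Rational(1, 2)), v)), 241)) = Add(-9, Add(Add(Pow(v, 2), Mul(v, Pow(Add(196, v), Rational(1, 2)))), 241)) = Add(-9, Add(241, Pow(v, 2), Mul(v, Pow(Add(196, v), Rational(1, 2))))) = Add(232, Pow(v, 2), Mul(v, Pow(Add(196, v), Rational(1, 2)))))
b = Pow(Add(-59286, Mul(118, Pow(314, Rational(1, 2)))), -1) (b = Pow(Add(-73442, Add(232, Pow(118, 2), Mul(118, Pow(Add(196, 118), Rational(1, 2))))), -1) = Pow(Add(-73442, Add(232, 13924, Mul(118, Pow(314, Rational(1, 2))))), -1) = Pow(Add(-73442, Add(14156, Mul(118, Pow(314, Rational(1, 2))))), -1) = Pow(Add(-59286, Mul(118, Pow(314, Rational(1, 2)))), -1) ≈ -1.7484e-5)
Pow(b, -1) = Pow(Add(Rational(-29643, 1755228830), Mul(Rational(-59, 1755228830), Pow(314, Rational(1, 2)))), -1)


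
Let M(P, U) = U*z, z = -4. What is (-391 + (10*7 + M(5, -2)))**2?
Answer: 97969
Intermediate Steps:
M(P, U) = -4*U (M(P, U) = U*(-4) = -4*U)
(-391 + (10*7 + M(5, -2)))**2 = (-391 + (10*7 - 4*(-2)))**2 = (-391 + (70 + 8))**2 = (-391 + 78)**2 = (-313)**2 = 97969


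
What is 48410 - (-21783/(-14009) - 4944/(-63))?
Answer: 14218145215/294189 ≈ 48330.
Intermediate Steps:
48410 - (-21783/(-14009) - 4944/(-63)) = 48410 - (-21783*(-1/14009) - 4944*(-1/63)) = 48410 - (21783/14009 + 1648/21) = 48410 - 1*23544275/294189 = 48410 - 23544275/294189 = 14218145215/294189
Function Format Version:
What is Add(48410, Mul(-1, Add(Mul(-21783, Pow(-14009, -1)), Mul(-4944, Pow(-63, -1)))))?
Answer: Rational(14218145215, 294189) ≈ 48330.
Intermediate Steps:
Add(48410, Mul(-1, Add(Mul(-21783, Pow(-14009, -1)), Mul(-4944, Pow(-63, -1))))) = Add(48410, Mul(-1, Add(Mul(-21783, Rational(-1, 14009)), Mul(-4944, Rational(-1, 63))))) = Add(48410, Mul(-1, Add(Rational(21783, 14009), Rational(1648, 21)))) = Add(48410, Mul(-1, Rational(23544275, 294189))) = Add(48410, Rational(-23544275, 294189)) = Rational(14218145215, 294189)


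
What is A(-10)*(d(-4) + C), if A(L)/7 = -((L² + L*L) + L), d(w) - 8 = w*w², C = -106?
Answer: 215460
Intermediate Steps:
d(w) = 8 + w³ (d(w) = 8 + w*w² = 8 + w³)
A(L) = -14*L² - 7*L (A(L) = 7*(-((L² + L*L) + L)) = 7*(-((L² + L²) + L)) = 7*(-(2*L² + L)) = 7*(-(L + 2*L²)) = 7*(-L - 2*L²) = -14*L² - 7*L)
A(-10)*(d(-4) + C) = (-7*(-10)*(1 + 2*(-10)))*((8 + (-4)³) - 106) = (-7*(-10)*(1 - 20))*((8 - 64) - 106) = (-7*(-10)*(-19))*(-56 - 106) = -1330*(-162) = 215460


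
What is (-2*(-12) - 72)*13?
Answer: -624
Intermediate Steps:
(-2*(-12) - 72)*13 = (24 - 72)*13 = -48*13 = -624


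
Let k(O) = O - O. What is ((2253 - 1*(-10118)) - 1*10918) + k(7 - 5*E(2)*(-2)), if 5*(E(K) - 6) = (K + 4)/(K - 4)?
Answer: 1453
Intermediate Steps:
E(K) = 6 + (4 + K)/(5*(-4 + K)) (E(K) = 6 + ((K + 4)/(K - 4))/5 = 6 + ((4 + K)/(-4 + K))/5 = 6 + (4 + K)/(5*(-4 + K)))
k(O) = 0
((2253 - 1*(-10118)) - 1*10918) + k(7 - 5*E(2)*(-2)) = ((2253 - 1*(-10118)) - 1*10918) + 0 = ((2253 + 10118) - 10918) + 0 = (12371 - 10918) + 0 = 1453 + 0 = 1453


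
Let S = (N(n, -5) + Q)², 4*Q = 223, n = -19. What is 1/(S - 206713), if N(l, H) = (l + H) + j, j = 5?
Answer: -16/3285799 ≈ -4.8694e-6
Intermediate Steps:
N(l, H) = 5 + H + l (N(l, H) = (l + H) + 5 = (H + l) + 5 = 5 + H + l)
Q = 223/4 (Q = (¼)*223 = 223/4 ≈ 55.750)
S = 21609/16 (S = ((5 - 5 - 19) + 223/4)² = (-19 + 223/4)² = (147/4)² = 21609/16 ≈ 1350.6)
1/(S - 206713) = 1/(21609/16 - 206713) = 1/(-3285799/16) = -16/3285799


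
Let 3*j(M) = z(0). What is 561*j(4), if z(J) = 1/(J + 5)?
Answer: 187/5 ≈ 37.400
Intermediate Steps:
z(J) = 1/(5 + J)
j(M) = 1/15 (j(M) = 1/(3*(5 + 0)) = (1/3)/5 = (1/3)*(1/5) = 1/15)
561*j(4) = 561*(1/15) = 187/5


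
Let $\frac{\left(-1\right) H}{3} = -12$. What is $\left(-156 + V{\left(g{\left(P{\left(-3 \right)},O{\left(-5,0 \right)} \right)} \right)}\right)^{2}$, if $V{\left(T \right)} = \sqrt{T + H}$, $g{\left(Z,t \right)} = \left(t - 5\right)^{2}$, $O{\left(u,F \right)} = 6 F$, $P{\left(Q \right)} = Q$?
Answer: $\left(156 - \sqrt{61}\right)^{2} \approx 21960.0$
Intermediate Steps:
$H = 36$ ($H = \left(-3\right) \left(-12\right) = 36$)
$g{\left(Z,t \right)} = \left(-5 + t\right)^{2}$
$V{\left(T \right)} = \sqrt{36 + T}$ ($V{\left(T \right)} = \sqrt{T + 36} = \sqrt{36 + T}$)
$\left(-156 + V{\left(g{\left(P{\left(-3 \right)},O{\left(-5,0 \right)} \right)} \right)}\right)^{2} = \left(-156 + \sqrt{36 + \left(-5 + 6 \cdot 0\right)^{2}}\right)^{2} = \left(-156 + \sqrt{36 + \left(-5 + 0\right)^{2}}\right)^{2} = \left(-156 + \sqrt{36 + \left(-5\right)^{2}}\right)^{2} = \left(-156 + \sqrt{36 + 25}\right)^{2} = \left(-156 + \sqrt{61}\right)^{2}$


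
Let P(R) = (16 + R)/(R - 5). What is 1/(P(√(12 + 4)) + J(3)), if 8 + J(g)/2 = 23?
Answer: ⅒ ≈ 0.10000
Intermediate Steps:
J(g) = 30 (J(g) = -16 + 2*23 = -16 + 46 = 30)
P(R) = (16 + R)/(-5 + R)
1/(P(√(12 + 4)) + J(3)) = 1/((16 + √(12 + 4))/(-5 + √(12 + 4)) + 30) = 1/((16 + √16)/(-5 + √16) + 30) = 1/((16 + 4)/(-5 + 4) + 30) = 1/(20/(-1) + 30) = 1/(-1*20 + 30) = 1/(-20 + 30) = 1/10 = ⅒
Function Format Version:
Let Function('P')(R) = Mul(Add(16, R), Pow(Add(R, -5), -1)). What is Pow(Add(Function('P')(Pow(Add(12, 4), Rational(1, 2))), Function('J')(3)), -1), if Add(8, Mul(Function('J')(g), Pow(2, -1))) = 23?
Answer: Rational(1, 10) ≈ 0.10000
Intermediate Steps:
Function('J')(g) = 30 (Function('J')(g) = Add(-16, Mul(2, 23)) = Add(-16, 46) = 30)
Function('P')(R) = Mul(Pow(Add(-5, R), -1), Add(16, R)) (Function('P')(R) = Mul(Add(16, R), Pow(Add(-5, R), -1)) = Mul(Pow(Add(-5, R), -1), Add(16, R)))
Pow(Add(Function('P')(Pow(Add(12, 4), Rational(1, 2))), Function('J')(3)), -1) = Pow(Add(Mul(Pow(Add(-5, Pow(Add(12, 4), Rational(1, 2))), -1), Add(16, Pow(Add(12, 4), Rational(1, 2)))), 30), -1) = Pow(Add(Mul(Pow(Add(-5, Pow(16, Rational(1, 2))), -1), Add(16, Pow(16, Rational(1, 2)))), 30), -1) = Pow(Add(Mul(Pow(Add(-5, 4), -1), Add(16, 4)), 30), -1) = Pow(Add(Mul(Pow(-1, -1), 20), 30), -1) = Pow(Add(Mul(-1, 20), 30), -1) = Pow(Add(-20, 30), -1) = Pow(10, -1) = Rational(1, 10)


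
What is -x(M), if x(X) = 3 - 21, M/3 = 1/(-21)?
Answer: 18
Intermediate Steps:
M = -1/7 (M = 3/(-21) = 3*(-1/21) = -1/7 ≈ -0.14286)
x(X) = -18
-x(M) = -1*(-18) = 18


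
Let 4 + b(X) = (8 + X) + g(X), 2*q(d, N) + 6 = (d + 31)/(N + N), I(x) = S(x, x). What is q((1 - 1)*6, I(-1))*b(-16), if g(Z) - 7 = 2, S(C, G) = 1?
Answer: -57/4 ≈ -14.250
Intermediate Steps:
I(x) = 1
g(Z) = 9 (g(Z) = 7 + 2 = 9)
q(d, N) = -3 + (31 + d)/(4*N) (q(d, N) = -3 + ((d + 31)/(N + N))/2 = -3 + ((31 + d)/((2*N)))/2 = -3 + ((31 + d)*(1/(2*N)))/2 = -3 + ((31 + d)/(2*N))/2 = -3 + (31 + d)/(4*N))
b(X) = 13 + X (b(X) = -4 + ((8 + X) + 9) = -4 + (17 + X) = 13 + X)
q((1 - 1)*6, I(-1))*b(-16) = ((¼)*(31 + (1 - 1)*6 - 12*1)/1)*(13 - 16) = ((¼)*1*(31 + 0*6 - 12))*(-3) = ((¼)*1*(31 + 0 - 12))*(-3) = ((¼)*1*19)*(-3) = (19/4)*(-3) = -57/4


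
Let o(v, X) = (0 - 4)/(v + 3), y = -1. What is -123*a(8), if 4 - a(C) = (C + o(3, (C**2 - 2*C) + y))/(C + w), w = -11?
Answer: -2378/3 ≈ -792.67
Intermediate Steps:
o(v, X) = -4/(3 + v)
a(C) = 4 - (-2/3 + C)/(-11 + C) (a(C) = 4 - (C - 4/(3 + 3))/(C - 11) = 4 - (C - 4/6)/(-11 + C) = 4 - (C - 4*1/6)/(-11 + C) = 4 - (C - 2/3)/(-11 + C) = 4 - (-2/3 + C)/(-11 + C))
-123*a(8) = -41*(-130 + 9*8)/(-11 + 8) = -41*(-130 + 72)/(-3) = -41*(-1)*(-58)/3 = -123*58/9 = -2378/3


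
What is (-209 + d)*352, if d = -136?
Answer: -121440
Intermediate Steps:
(-209 + d)*352 = (-209 - 136)*352 = -345*352 = -121440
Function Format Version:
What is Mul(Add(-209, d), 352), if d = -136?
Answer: -121440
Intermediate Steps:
Mul(Add(-209, d), 352) = Mul(Add(-209, -136), 352) = Mul(-345, 352) = -121440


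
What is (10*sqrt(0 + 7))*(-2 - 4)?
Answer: -60*sqrt(7) ≈ -158.75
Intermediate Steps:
(10*sqrt(0 + 7))*(-2 - 4) = (10*sqrt(7))*(-6) = -60*sqrt(7)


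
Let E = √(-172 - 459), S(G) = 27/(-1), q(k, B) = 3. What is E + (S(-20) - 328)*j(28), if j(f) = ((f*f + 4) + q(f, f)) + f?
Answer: -290745 + I*√631 ≈ -2.9075e+5 + 25.12*I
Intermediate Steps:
S(G) = -27 (S(G) = 27*(-1) = -27)
E = I*√631 (E = √(-631) = I*√631 ≈ 25.12*I)
j(f) = 7 + f + f² (j(f) = ((f*f + 4) + 3) + f = ((f² + 4) + 3) + f = ((4 + f²) + 3) + f = (7 + f²) + f = 7 + f + f²)
E + (S(-20) - 328)*j(28) = I*√631 + (-27 - 328)*(7 + 28 + 28²) = I*√631 - 355*(7 + 28 + 784) = I*√631 - 355*819 = I*√631 - 290745 = -290745 + I*√631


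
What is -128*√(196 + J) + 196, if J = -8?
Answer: 196 - 256*√47 ≈ -1559.0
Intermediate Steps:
-128*√(196 + J) + 196 = -128*√(196 - 8) + 196 = -256*√47 + 196 = 196 - 256*√47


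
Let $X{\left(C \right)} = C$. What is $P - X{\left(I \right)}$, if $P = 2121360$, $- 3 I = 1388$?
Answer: $\frac{6365468}{3} \approx 2.1218 \cdot 10^{6}$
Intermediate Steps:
$I = - \frac{1388}{3}$ ($I = \left(- \frac{1}{3}\right) 1388 = - \frac{1388}{3} \approx -462.67$)
$P - X{\left(I \right)} = 2121360 - - \frac{1388}{3} = 2121360 + \frac{1388}{3} = \frac{6365468}{3}$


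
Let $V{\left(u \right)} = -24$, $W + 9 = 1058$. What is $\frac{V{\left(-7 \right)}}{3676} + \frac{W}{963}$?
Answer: $\frac{958253}{884997} \approx 1.0828$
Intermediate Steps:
$W = 1049$ ($W = -9 + 1058 = 1049$)
$\frac{V{\left(-7 \right)}}{3676} + \frac{W}{963} = - \frac{24}{3676} + \frac{1049}{963} = \left(-24\right) \frac{1}{3676} + 1049 \cdot \frac{1}{963} = - \frac{6}{919} + \frac{1049}{963} = \frac{958253}{884997}$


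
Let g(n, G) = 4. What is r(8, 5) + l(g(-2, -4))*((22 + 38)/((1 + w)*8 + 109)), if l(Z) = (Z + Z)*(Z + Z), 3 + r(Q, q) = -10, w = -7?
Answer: 3047/61 ≈ 49.951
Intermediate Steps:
r(Q, q) = -13 (r(Q, q) = -3 - 10 = -13)
l(Z) = 4*Z² (l(Z) = (2*Z)*(2*Z) = 4*Z²)
r(8, 5) + l(g(-2, -4))*((22 + 38)/((1 + w)*8 + 109)) = -13 + (4*4²)*((22 + 38)/((1 - 7)*8 + 109)) = -13 + (4*16)*(60/(-6*8 + 109)) = -13 + 64*(60/(-48 + 109)) = -13 + 64*(60/61) = -13 + 3840/61 = 3047/61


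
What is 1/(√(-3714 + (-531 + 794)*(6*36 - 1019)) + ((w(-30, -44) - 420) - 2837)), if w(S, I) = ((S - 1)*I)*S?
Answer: -44177/1951822232 - I*√214903/1951822232 ≈ -2.2634e-5 - 2.3751e-7*I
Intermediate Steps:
w(S, I) = I*S*(-1 + S) (w(S, I) = ((-1 + S)*I)*S = (I*(-1 + S))*S = I*S*(-1 + S))
1/(√(-3714 + (-531 + 794)*(6*36 - 1019)) + ((w(-30, -44) - 420) - 2837)) = 1/(√(-3714 + (-531 + 794)*(6*36 - 1019)) + ((-44*(-30)*(-1 - 30) - 420) - 2837)) = 1/(√(-3714 + 263*(216 - 1019)) + ((-44*(-30)*(-31) - 420) - 2837)) = 1/(√(-3714 + 263*(-803)) + ((-40920 - 420) - 2837)) = 1/(√(-3714 - 211189) + (-41340 - 2837)) = 1/(√(-214903) - 44177) = 1/(I*√214903 - 44177) = 1/(-44177 + I*√214903)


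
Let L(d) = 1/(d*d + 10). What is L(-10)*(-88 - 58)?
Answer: -73/55 ≈ -1.3273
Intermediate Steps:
L(d) = 1/(10 + d**2) (L(d) = 1/(d**2 + 10) = 1/(10 + d**2))
L(-10)*(-88 - 58) = (-88 - 58)/(10 + (-10)**2) = -146/(10 + 100) = -146/110 = (1/110)*(-146) = -73/55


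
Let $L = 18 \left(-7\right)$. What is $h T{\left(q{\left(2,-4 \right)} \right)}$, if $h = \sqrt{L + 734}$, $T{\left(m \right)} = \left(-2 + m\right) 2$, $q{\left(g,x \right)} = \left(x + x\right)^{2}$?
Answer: $496 \sqrt{38} \approx 3057.6$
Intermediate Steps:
$L = -126$
$q{\left(g,x \right)} = 4 x^{2}$ ($q{\left(g,x \right)} = \left(2 x\right)^{2} = 4 x^{2}$)
$T{\left(m \right)} = -4 + 2 m$
$h = 4 \sqrt{38}$ ($h = \sqrt{-126 + 734} = \sqrt{608} = 4 \sqrt{38} \approx 24.658$)
$h T{\left(q{\left(2,-4 \right)} \right)} = 4 \sqrt{38} \left(-4 + 2 \cdot 4 \left(-4\right)^{2}\right) = 4 \sqrt{38} \left(-4 + 2 \cdot 4 \cdot 16\right) = 4 \sqrt{38} \left(-4 + 2 \cdot 64\right) = 4 \sqrt{38} \left(-4 + 128\right) = 4 \sqrt{38} \cdot 124 = 496 \sqrt{38}$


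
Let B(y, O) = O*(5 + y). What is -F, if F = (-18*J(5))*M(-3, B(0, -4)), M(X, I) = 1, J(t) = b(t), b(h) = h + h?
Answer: 180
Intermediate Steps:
b(h) = 2*h
J(t) = 2*t
F = -180 (F = -36*5*1 = -18*10*1 = -180*1 = -180)
-F = -1*(-180) = 180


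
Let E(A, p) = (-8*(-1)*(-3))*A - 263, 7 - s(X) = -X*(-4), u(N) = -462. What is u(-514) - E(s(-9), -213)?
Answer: 833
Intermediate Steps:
s(X) = 7 - 4*X (s(X) = 7 - (-X)*(-4) = 7 - 4*X)
E(A, p) = -263 - 24*A (E(A, p) = (8*(-3))*A - 263 = -24*A - 263 = -263 - 24*A)
u(-514) - E(s(-9), -213) = -462 - (-263 - 24*(7 - 4*(-9))) = -462 - (-263 - 24*(7 + 36)) = -462 - (-263 - 24*43) = -462 - (-263 - 1032) = -462 - 1*(-1295) = -462 + 1295 = 833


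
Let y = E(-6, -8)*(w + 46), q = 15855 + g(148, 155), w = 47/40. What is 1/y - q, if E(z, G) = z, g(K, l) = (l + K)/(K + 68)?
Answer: -718104929/45288 ≈ -15856.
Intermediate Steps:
g(K, l) = (K + l)/(68 + K)
w = 47/40 (w = 47*(1/40) = 47/40 ≈ 1.1750)
q = 1141661/72 (q = 15855 + (148 + 155)/(68 + 148) = 15855 + 303/216 = 15855 + (1/216)*303 = 15855 + 101/72 = 1141661/72 ≈ 15856.)
y = -5661/20 (y = -6*(47/40 + 46) = -6*1887/40 = -5661/20 ≈ -283.05)
1/y - q = 1/(-5661/20) - 1*1141661/72 = -20/5661 - 1141661/72 = -718104929/45288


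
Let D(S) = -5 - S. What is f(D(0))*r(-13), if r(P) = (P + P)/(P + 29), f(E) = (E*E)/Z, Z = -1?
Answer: 325/8 ≈ 40.625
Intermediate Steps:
f(E) = -E² (f(E) = (E*E)/(-1) = E²*(-1) = -E²)
r(P) = 2*P/(29 + P) (r(P) = (2*P)/(29 + P) = 2*P/(29 + P))
f(D(0))*r(-13) = (-(-5 - 1*0)²)*(2*(-13)/(29 - 13)) = (-(-5 + 0)²)*(2*(-13)/16) = (-1*(-5)²)*(2*(-13)*(1/16)) = -1*25*(-13/8) = -25*(-13/8) = 325/8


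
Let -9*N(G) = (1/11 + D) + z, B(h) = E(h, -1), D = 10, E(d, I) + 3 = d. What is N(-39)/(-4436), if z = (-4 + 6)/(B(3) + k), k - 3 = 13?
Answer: 899/3513312 ≈ 0.00025588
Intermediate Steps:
E(d, I) = -3 + d
B(h) = -3 + h
k = 16 (k = 3 + 13 = 16)
z = ⅛ (z = (-4 + 6)/((-3 + 3) + 16) = 2/(0 + 16) = 2/16 = 2*(1/16) = ⅛ ≈ 0.12500)
N(G) = -899/792 (N(G) = -((1/11 + 10) + ⅛)/9 = -(111/11 + ⅛)/9 = -⅑*899/88 = -899/792)
N(-39)/(-4436) = -899/792/(-4436) = -899/792*(-1/4436) = 899/3513312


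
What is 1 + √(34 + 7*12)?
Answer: 1 + √118 ≈ 11.863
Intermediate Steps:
1 + √(34 + 7*12) = 1 + √(34 + 84) = 1 + √118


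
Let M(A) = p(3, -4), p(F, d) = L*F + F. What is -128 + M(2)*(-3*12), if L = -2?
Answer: -20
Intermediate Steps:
p(F, d) = -F (p(F, d) = -2*F + F = -F)
M(A) = -3 (M(A) = -1*3 = -3)
-128 + M(2)*(-3*12) = -128 - (-9)*12 = -128 - 3*(-36) = -128 + 108 = -20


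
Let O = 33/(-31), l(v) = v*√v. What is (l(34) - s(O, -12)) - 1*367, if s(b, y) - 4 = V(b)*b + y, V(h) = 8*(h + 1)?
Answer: -345527/961 + 34*√34 ≈ -161.30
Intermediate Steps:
l(v) = v^(3/2)
V(h) = 8 + 8*h (V(h) = 8*(1 + h) = 8 + 8*h)
O = -33/31 (O = 33*(-1/31) = -33/31 ≈ -1.0645)
s(b, y) = 4 + y + b*(8 + 8*b) (s(b, y) = 4 + ((8 + 8*b)*b + y) = 4 + (b*(8 + 8*b) + y) = 4 + (y + b*(8 + 8*b)) = 4 + y + b*(8 + 8*b))
(l(34) - s(O, -12)) - 1*367 = (34^(3/2) - (4 - 12 + 8*(-33/31)*(1 - 33/31))) - 1*367 = (34*√34 - (4 - 12 + 8*(-33/31)*(-2/31))) - 367 = (34*√34 - (4 - 12 + 528/961)) - 367 = (34*√34 - 1*(-7160/961)) - 367 = (34*√34 + 7160/961) - 367 = (7160/961 + 34*√34) - 367 = -345527/961 + 34*√34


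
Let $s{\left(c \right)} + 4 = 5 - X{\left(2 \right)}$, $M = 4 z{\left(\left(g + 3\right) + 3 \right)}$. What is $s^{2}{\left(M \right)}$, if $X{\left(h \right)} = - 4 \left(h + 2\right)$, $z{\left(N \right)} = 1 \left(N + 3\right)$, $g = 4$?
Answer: $289$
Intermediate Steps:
$z{\left(N \right)} = 3 + N$ ($z{\left(N \right)} = 1 \left(3 + N\right) = 3 + N$)
$X{\left(h \right)} = -8 - 4 h$ ($X{\left(h \right)} = - 4 \left(2 + h\right) = -8 - 4 h$)
$M = 52$ ($M = 4 \left(3 + \left(\left(4 + 3\right) + 3\right)\right) = 4 \left(3 + \left(7 + 3\right)\right) = 4 \left(3 + 10\right) = 4 \cdot 13 = 52$)
$s{\left(c \right)} = 17$ ($s{\left(c \right)} = -4 + \left(5 - \left(-8 - 8\right)\right) = -4 + \left(5 - -16\right) = -4 + \left(5 + 16\right) = -4 + 21 = 17$)
$s^{2}{\left(M \right)} = 17^{2} = 289$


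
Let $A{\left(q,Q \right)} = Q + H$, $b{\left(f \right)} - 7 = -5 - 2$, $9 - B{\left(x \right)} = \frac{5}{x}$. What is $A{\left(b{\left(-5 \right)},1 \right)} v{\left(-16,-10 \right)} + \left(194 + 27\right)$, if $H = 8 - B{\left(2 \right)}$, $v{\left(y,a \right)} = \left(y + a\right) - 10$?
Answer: $131$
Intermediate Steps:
$B{\left(x \right)} = 9 - \frac{5}{x}$
$b{\left(f \right)} = 0$ ($b{\left(f \right)} = 7 - 7 = 0$)
$v{\left(y,a \right)} = -10 + a + y$ ($v{\left(y,a \right)} = \left(a + y\right) - 10 = -10 + a + y$)
$H = \frac{3}{2}$ ($H = 8 - \left(9 - \frac{5}{2}\right) = 8 - \frac{13}{2} = \frac{3}{2} \approx 1.5$)
$A{\left(q,Q \right)} = \frac{3}{2} + Q$ ($A{\left(q,Q \right)} = Q + \frac{3}{2} = \frac{3}{2} + Q$)
$A{\left(b{\left(-5 \right)},1 \right)} v{\left(-16,-10 \right)} + \left(194 + 27\right) = \left(\frac{3}{2} + 1\right) \left(-10 - 10 - 16\right) + \left(194 + 27\right) = \frac{5}{2} \left(-36\right) + 221 = -90 + 221 = 131$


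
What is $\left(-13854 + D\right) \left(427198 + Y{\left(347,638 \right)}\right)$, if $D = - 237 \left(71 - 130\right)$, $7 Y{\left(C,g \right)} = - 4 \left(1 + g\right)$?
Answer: $\frac{385430070}{7} \approx 5.5061 \cdot 10^{7}$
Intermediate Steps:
$Y{\left(C,g \right)} = - \frac{4}{7} - \frac{4 g}{7}$ ($Y{\left(C,g \right)} = \frac{\left(-4\right) \left(1 + g\right)}{7} = \frac{-4 - 4 g}{7} = - \frac{4}{7} - \frac{4 g}{7}$)
$D = 13983$ ($D = \left(-237\right) \left(-59\right) = 13983$)
$\left(-13854 + D\right) \left(427198 + Y{\left(347,638 \right)}\right) = \left(-13854 + 13983\right) \left(427198 - \frac{2556}{7}\right) = 129 \left(427198 - \frac{2556}{7}\right) = 129 \cdot \frac{2987830}{7} = \frac{385430070}{7}$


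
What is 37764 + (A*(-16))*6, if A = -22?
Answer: 39876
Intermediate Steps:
37764 + (A*(-16))*6 = 37764 - 22*(-16)*6 = 37764 + 352*6 = 37764 + 2112 = 39876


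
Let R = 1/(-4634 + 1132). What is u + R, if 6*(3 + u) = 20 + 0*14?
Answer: 3499/10506 ≈ 0.33305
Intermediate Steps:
u = ⅓ (u = -3 + (20 + 0*14)/6 = -3 + (20 + 0)/6 = -3 + (⅙)*20 = -3 + 10/3 = ⅓ ≈ 0.33333)
R = -1/3502 (R = 1/(-3502) = -1/3502 ≈ -0.00028555)
u + R = ⅓ - 1/3502 = 3499/10506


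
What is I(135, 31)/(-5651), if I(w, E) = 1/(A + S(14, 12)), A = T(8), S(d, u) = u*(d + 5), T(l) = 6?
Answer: -1/1322334 ≈ -7.5624e-7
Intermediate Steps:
S(d, u) = u*(5 + d)
A = 6
I(w, E) = 1/234 (I(w, E) = 1/(6 + 12*(5 + 14)) = 1/(6 + 12*19) = 1/(6 + 228) = 1/234)
I(135, 31)/(-5651) = (1/234)/(-5651) = (1/234)*(-1/5651) = -1/1322334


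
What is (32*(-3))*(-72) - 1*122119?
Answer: -115207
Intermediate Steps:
(32*(-3))*(-72) - 1*122119 = -96*(-72) - 122119 = 6912 - 122119 = -115207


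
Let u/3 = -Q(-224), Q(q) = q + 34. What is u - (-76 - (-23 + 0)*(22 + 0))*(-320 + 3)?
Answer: 136880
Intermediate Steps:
Q(q) = 34 + q
u = 570 (u = 3*(-(34 - 224)) = 3*(-1*(-190)) = 3*190 = 570)
u - (-76 - (-23 + 0)*(22 + 0))*(-320 + 3) = 570 - (-76 - (-23 + 0)*(22 + 0))*(-320 + 3) = 570 - (-76 - (-23)*22)*(-317) = 570 - (-76 - 1*(-506))*(-317) = 570 - (-76 + 506)*(-317) = 570 - 430*(-317) = 570 - 1*(-136310) = 570 + 136310 = 136880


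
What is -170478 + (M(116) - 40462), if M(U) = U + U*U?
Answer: -197368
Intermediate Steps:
M(U) = U + U**2
-170478 + (M(116) - 40462) = -170478 + (116*(1 + 116) - 40462) = -170478 + (116*117 - 40462) = -170478 + (13572 - 40462) = -170478 - 26890 = -197368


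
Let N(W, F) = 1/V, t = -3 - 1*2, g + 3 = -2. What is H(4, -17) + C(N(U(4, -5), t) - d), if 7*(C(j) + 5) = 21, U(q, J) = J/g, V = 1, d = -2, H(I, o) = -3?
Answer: -5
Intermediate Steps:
g = -5 (g = -3 - 2 = -5)
U(q, J) = -J/5 (U(q, J) = J/(-5) = J*(-1/5) = -J/5)
t = -5 (t = -3 - 2 = -5)
N(W, F) = 1 (N(W, F) = 1/1 = 1)
C(j) = -2 (C(j) = -5 + (1/7)*21 = -5 + 3 = -2)
H(4, -17) + C(N(U(4, -5), t) - d) = -3 - 2 = -5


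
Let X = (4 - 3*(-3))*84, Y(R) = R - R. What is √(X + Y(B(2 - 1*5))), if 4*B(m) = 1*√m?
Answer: 2*√273 ≈ 33.045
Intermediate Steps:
B(m) = √m/4 (B(m) = (1*√m)/4 = √m/4)
Y(R) = 0
X = 1092 (X = (4 + 9)*84 = 13*84 = 1092)
√(X + Y(B(2 - 1*5))) = √(1092 + 0) = √1092 = 2*√273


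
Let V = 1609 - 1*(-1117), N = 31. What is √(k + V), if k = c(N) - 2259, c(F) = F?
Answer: √498 ≈ 22.316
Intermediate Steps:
V = 2726 (V = 1609 + 1117 = 2726)
k = -2228 (k = 31 - 2259 = -2228)
√(k + V) = √(-2228 + 2726) = √498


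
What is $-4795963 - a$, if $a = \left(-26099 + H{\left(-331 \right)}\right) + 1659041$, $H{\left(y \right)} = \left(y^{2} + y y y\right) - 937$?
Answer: $29727162$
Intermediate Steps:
$H{\left(y \right)} = -937 + y^{2} + y^{3}$ ($H{\left(y \right)} = \left(y^{2} + y^{2} y\right) - 937 = \left(y^{2} + y^{3}\right) - 937 = -937 + y^{2} + y^{3}$)
$a = -34523125$ ($a = \left(-26099 + \left(-937 + \left(-331\right)^{2} + \left(-331\right)^{3}\right)\right) + 1659041 = \left(-26099 - 36156067\right) + 1659041 = -36182166 + 1659041 = -34523125$)
$-4795963 - a = -4795963 - -34523125 = -4795963 + 34523125 = 29727162$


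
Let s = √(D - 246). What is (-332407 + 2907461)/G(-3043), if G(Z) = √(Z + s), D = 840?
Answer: -2575054*I/√(3043 - 3*√66) ≈ -46869.0*I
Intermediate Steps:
s = 3*√66 (s = √(840 - 246) = √594 = 3*√66 ≈ 24.372)
G(Z) = √(Z + 3*√66)
(-332407 + 2907461)/G(-3043) = (-332407 + 2907461)/(√(-3043 + 3*√66)) = 2575054/√(-3043 + 3*√66)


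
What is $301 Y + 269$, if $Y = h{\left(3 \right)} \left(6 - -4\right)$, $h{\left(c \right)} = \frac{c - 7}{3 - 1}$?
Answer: $-5751$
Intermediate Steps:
$h{\left(c \right)} = - \frac{7}{2} + \frac{c}{2}$ ($h{\left(c \right)} = \frac{-7 + c}{2} = \left(-7 + c\right) \frac{1}{2} = - \frac{7}{2} + \frac{c}{2}$)
$Y = -20$ ($Y = \left(- \frac{7}{2} + \frac{1}{2} \cdot 3\right) \left(6 - -4\right) = \left(- \frac{7}{2} + \frac{3}{2}\right) \left(6 + 4\right) = \left(-2\right) 10 = -20$)
$301 Y + 269 = 301 \left(-20\right) + 269 = -6020 + 269 = -5751$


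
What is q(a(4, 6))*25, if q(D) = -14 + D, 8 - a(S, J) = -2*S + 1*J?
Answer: -100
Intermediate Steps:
a(S, J) = 8 - J + 2*S (a(S, J) = 8 - (-2*S + 1*J) = 8 - (-2*S + J) = 8 - (J - 2*S) = 8 + (-J + 2*S) = 8 - J + 2*S)
q(a(4, 6))*25 = (-14 + (8 - 1*6 + 2*4))*25 = (-14 + (8 - 6 + 8))*25 = (-14 + 10)*25 = -4*25 = -100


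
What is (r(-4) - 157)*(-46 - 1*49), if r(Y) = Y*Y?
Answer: 13395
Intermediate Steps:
r(Y) = Y**2
(r(-4) - 157)*(-46 - 1*49) = ((-4)**2 - 157)*(-46 - 1*49) = (16 - 157)*(-46 - 49) = -141*(-95) = 13395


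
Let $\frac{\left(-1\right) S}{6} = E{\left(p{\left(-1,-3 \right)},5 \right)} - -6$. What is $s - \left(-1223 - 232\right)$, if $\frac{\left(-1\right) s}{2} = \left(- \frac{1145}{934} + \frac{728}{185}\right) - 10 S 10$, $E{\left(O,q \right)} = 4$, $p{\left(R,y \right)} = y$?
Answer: $- \frac{911503402}{86395} \approx -10550.0$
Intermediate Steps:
$S = -60$ ($S = - 6 \left(4 - -6\right) = - 6 \left(4 + 6\right) = \left(-6\right) 10 = -60$)
$s = - \frac{1037208127}{86395}$ ($s = - 2 \left(\left(- \frac{1145}{934} + \frac{728}{185}\right) - 10 \left(-60\right) 10\right) = - 2 \left(\left(\left(-1145\right) \frac{1}{934} + 728 \cdot \frac{1}{185}\right) - \left(-600\right) 10\right) = - 2 \left(\left(- \frac{1145}{934} + \frac{728}{185}\right) - -6000\right) = - 2 \left(\frac{468127}{172790} + 6000\right) = \left(-2\right) \frac{1037208127}{172790} = - \frac{1037208127}{86395} \approx -12005.0$)
$s - \left(-1223 - 232\right) = - \frac{1037208127}{86395} - \left(-1223 - 232\right) = - \frac{1037208127}{86395} - -1455 = - \frac{1037208127}{86395} + 1455 = - \frac{911503402}{86395}$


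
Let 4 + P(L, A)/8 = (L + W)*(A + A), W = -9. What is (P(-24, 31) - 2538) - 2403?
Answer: -21341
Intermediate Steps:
P(L, A) = -32 + 16*A*(-9 + L) (P(L, A) = -32 + 8*((L - 9)*(A + A)) = -32 + 8*((-9 + L)*(2*A)) = -32 + 8*(2*A*(-9 + L)) = -32 + 16*A*(-9 + L))
(P(-24, 31) - 2538) - 2403 = ((-32 - 144*31 + 16*31*(-24)) - 2538) - 2403 = ((-32 - 4464 - 11904) - 2538) - 2403 = (-16400 - 2538) - 2403 = -18938 - 2403 = -21341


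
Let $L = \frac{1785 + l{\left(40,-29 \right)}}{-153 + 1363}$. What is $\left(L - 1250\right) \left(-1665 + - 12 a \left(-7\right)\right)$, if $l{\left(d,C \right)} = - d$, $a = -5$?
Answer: $\frac{629984835}{242} \approx 2.6032 \cdot 10^{6}$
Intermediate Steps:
$L = \frac{349}{242}$ ($L = \frac{1785 - 40}{-153 + 1363} = \frac{1785 - 40}{1210} = 1745 \cdot \frac{1}{1210} = \frac{349}{242} \approx 1.4421$)
$\left(L - 1250\right) \left(-1665 + - 12 a \left(-7\right)\right) = \left(\frac{349}{242} - 1250\right) \left(-1665 + \left(-12\right) \left(-5\right) \left(-7\right)\right) = - \frac{302151 \left(-1665 + 60 \left(-7\right)\right)}{242} = - \frac{302151 \left(-1665 - 420\right)}{242} = \left(- \frac{302151}{242}\right) \left(-2085\right) = \frac{629984835}{242}$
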